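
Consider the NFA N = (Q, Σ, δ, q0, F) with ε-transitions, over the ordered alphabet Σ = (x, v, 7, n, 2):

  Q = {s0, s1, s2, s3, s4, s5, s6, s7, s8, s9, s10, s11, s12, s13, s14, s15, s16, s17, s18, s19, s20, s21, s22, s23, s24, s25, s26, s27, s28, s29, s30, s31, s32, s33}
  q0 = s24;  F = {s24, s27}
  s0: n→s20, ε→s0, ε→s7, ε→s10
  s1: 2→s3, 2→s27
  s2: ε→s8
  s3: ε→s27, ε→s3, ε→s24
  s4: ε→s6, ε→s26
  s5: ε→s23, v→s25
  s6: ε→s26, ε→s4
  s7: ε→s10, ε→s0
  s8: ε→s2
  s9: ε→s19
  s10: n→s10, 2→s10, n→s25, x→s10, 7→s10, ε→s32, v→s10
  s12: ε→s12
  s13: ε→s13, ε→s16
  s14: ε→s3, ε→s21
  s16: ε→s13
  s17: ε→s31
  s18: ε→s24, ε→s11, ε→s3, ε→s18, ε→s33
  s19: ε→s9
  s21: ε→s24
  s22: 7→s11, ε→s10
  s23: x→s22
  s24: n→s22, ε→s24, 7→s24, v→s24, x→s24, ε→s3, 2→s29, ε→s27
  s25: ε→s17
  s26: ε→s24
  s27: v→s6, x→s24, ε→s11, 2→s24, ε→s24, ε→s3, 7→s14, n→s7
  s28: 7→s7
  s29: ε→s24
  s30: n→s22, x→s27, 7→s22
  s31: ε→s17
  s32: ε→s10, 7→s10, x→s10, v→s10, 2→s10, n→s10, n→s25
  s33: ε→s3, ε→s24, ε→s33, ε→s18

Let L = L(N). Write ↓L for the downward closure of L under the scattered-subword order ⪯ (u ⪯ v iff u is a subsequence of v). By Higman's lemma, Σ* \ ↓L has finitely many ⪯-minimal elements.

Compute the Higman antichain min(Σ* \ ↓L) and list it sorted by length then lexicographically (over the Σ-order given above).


|Q|=34, |F|=2, |δ|=79 (47 ε).
min D↑ (2 st, q0=0, F={1}): 0:x→0,v→0,7→0,n→1,2→0 1:x→1,v→1,7→1,n→1,2→1 (ε-aug+det+¬).
'n': run [19, 10] end={s0,s10,s11,s17,s20,s22,s25,s31,s32,s7} ∉↓L; 1/1 del acc.
1 words, ⪯-incomp.

A = [n].


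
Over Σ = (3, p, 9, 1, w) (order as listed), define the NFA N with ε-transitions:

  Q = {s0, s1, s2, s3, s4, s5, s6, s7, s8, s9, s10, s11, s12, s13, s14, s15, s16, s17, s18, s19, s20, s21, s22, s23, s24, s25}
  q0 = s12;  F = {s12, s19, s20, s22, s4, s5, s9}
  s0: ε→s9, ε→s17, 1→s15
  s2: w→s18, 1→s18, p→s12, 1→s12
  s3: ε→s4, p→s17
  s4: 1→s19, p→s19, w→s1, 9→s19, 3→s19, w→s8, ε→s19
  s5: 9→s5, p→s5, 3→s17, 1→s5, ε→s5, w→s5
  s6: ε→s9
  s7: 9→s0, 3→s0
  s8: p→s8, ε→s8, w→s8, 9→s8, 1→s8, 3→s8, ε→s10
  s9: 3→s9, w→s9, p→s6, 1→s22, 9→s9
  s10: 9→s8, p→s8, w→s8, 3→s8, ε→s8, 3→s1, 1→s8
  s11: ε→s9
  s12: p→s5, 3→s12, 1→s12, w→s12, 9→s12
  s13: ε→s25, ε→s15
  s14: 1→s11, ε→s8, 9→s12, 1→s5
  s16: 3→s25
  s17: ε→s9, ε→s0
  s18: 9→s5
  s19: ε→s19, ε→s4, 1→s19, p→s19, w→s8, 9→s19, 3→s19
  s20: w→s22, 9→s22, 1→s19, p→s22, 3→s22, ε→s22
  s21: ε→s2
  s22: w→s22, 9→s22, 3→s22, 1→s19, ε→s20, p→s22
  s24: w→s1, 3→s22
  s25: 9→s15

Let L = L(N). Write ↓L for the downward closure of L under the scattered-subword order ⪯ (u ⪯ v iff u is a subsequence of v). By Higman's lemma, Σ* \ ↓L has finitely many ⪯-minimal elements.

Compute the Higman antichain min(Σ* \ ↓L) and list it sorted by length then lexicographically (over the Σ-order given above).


|Q|=26, |F|=7, |δ|=83 (20 ε).
min D↑ (6 st, q0=0, F={5}): 0:3→0,p→1,9→0,1→0,w→0 1:3→2,p→1,9→1,1→1,w→1 2:3→2,p→2,9→2,1→3,w→2 3:3→3,p→3,9→3,1→4,w→3 4:3→4,p→4,9→4,1→4,w→5 5:3→5,p→5,9→5,1→5,w→5 (ε-aug+det+¬).
'p311w': N↓-sim [14, 13, 12, 8, 5, 3] end={s1,s10,s8} ∉↓L; 5/5 del acc.
1 words, ⪯-incomp.

A = [p311w].


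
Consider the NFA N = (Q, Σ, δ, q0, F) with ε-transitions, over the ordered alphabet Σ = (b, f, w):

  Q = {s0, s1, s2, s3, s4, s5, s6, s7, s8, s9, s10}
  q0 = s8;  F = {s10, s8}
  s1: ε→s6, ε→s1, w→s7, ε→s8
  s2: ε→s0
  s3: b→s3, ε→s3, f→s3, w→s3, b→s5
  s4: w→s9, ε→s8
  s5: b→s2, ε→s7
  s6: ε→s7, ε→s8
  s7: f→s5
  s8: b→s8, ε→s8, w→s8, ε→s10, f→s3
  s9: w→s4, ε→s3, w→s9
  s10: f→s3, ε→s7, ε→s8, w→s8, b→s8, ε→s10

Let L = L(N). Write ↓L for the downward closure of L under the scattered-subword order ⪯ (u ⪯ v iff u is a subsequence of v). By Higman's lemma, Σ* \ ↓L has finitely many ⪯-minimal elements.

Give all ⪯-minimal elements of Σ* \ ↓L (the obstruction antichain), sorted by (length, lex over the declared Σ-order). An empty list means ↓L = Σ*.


Antichain: [f].

|Q|=11, |F|=2, |δ|=31 (15 ε).
min D↑ (2 st, q0=0, F={1}): 0:b→0,f→1,w→0 1:b→1,f→1,w→1 (ε-aug+det+¬).
'f': |S_i|=[7, 5] end={s0,s2,s3,s5,s7} rej; 1/1 del acc.
1 obstructions.


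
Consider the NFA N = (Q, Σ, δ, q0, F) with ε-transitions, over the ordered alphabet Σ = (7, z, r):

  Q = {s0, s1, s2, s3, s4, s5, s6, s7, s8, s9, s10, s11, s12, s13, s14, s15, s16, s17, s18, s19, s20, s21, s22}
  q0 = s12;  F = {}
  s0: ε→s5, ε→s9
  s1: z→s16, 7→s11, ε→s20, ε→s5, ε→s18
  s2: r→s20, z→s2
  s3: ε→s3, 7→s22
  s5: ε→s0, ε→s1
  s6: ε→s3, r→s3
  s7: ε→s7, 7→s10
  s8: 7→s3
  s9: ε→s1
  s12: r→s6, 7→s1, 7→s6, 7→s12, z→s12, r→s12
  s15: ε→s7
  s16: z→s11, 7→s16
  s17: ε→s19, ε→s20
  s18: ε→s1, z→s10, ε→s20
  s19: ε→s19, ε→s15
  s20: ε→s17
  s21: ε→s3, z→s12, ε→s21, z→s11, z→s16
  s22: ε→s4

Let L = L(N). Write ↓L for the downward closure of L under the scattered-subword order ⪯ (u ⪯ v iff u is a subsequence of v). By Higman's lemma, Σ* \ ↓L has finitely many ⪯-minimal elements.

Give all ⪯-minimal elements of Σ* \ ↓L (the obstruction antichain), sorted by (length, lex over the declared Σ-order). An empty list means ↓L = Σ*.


|Q|=23, |F|=0, |δ|=42 (22 ε).
min D↑ (1 st, q0=0, F={0}): 0:7→0,z→0,r→0 [Hopcroft].
ε ∈ L(D↑) ⇒ ↓L = ∅.

Antichain: [ε].


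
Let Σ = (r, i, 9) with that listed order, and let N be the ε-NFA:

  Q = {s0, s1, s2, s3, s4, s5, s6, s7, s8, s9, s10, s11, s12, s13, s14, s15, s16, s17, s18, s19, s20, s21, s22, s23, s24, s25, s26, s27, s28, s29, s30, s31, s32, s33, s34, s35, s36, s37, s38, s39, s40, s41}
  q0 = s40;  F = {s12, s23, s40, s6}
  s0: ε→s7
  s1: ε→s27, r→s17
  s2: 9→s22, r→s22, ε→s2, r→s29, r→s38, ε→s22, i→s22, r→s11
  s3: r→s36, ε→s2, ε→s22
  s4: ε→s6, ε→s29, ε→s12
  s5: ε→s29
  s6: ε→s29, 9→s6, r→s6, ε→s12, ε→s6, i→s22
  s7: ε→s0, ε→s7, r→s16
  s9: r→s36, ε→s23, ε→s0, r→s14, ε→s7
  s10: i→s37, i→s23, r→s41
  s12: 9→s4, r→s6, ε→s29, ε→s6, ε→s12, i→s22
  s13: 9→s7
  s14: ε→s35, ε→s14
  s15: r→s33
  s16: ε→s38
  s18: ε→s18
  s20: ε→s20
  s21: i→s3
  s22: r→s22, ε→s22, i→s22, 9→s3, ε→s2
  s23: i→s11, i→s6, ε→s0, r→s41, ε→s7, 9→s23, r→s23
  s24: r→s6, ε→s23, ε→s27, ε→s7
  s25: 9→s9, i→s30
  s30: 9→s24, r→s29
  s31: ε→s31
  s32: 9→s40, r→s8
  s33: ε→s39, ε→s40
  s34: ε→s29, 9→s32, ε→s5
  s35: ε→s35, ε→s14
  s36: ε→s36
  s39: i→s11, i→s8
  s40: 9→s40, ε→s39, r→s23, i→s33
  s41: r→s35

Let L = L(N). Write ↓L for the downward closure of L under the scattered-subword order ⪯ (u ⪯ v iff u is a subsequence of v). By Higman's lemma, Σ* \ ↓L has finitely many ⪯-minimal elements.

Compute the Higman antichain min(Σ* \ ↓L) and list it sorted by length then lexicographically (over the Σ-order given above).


|Q|=42, |F|=4, |δ|=87 (42 ε).
min D↑ (4 st, q0=0, F={3}): 0:r→1,i→0,9→0 1:r→1,i→2,9→1 2:r→2,i→3,9→2 3:r→3,i→3,9→3.
'rii': |S_i|=[21, 17, 10, 7] end={s11,s2,s22,s29,s3,s36,s38} ∉↓L; 3/3 single-dels accept.
1 words, ⪯-incomp.

min(Σ*\↓L) = [rii].


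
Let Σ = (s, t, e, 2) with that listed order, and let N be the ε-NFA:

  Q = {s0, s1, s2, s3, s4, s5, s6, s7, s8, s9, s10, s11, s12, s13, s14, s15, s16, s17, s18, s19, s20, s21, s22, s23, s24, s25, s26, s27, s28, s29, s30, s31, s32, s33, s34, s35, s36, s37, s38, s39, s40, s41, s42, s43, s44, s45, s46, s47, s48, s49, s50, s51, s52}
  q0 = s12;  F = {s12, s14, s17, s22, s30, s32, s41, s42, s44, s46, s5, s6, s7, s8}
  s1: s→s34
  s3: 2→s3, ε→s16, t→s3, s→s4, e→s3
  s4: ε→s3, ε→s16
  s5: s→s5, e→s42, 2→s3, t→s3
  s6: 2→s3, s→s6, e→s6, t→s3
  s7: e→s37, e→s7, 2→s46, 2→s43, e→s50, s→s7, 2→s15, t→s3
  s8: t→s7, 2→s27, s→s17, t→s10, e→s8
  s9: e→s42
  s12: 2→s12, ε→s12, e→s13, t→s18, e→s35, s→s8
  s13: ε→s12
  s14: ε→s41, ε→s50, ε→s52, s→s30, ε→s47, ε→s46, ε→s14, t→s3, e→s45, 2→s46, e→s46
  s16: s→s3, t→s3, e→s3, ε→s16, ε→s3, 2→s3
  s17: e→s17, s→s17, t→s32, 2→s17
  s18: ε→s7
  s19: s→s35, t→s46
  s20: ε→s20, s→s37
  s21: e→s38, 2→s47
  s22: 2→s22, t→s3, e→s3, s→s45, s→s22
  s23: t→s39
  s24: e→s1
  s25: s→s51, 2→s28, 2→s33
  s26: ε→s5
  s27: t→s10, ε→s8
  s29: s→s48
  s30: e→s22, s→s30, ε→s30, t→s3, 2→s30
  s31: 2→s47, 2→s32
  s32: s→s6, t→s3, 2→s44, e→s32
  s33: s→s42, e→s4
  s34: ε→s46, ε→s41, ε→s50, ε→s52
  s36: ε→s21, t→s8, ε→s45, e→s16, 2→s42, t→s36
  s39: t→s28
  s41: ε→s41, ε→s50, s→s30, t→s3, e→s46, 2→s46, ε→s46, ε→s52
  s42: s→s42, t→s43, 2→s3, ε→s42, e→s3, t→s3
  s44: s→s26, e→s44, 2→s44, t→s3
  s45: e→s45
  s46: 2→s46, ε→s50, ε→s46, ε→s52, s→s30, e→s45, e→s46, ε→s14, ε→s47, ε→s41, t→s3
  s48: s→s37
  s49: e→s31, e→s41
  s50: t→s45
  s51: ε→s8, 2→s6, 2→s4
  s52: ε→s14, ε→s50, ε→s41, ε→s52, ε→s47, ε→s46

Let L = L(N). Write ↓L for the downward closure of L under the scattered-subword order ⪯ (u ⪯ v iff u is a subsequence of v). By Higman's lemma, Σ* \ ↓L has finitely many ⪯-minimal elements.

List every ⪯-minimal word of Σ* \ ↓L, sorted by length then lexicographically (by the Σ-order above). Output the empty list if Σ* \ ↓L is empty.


Antichain: [tt, ssts2, t2see].

|Q|=53, |F|=14, |δ|=146 (42 ε).
min D↑ (13 st, q0=0, F={4}): 0:s→1,t→2,e→0,2→0 1:s→3,t→2,e→1,2→1 2:s→2,t→4,e→2,2→5 3:s→3,t→6,e→3,2→3 4:s→4,t→4,e→4,2→4 5:s→7,t→4,e→5,2→5 6:s→8,t→4,e→6,2→9 7:s→7,t→4,e→10,2→7 8:s→8,t→4,e→8,2→4 9:s→11,t→4,e→9,2→9 10:s→10,t→4,e→4,2→10 11:s→11,t→4,e→12,2→4 12:s→12,t→4,e→4,2→4 [Hopcroft].
'tt': |S_i|=[30, 24, 5] end={s16,s3,s4,s43,s45} rej; 2/2 single-dels accept.
'ssts2': |S_i|=[30, 26, 23, 11, 8, 3] end={s16,s3,s4} rej; 5/5 single-dels accept.
't2see': |S_i|=[30, 24, 18, 10, 7, 4] end={s16,s3,s4,s45} rej; 5/5 deletions ∈↓L.
3 minimals (antichain).


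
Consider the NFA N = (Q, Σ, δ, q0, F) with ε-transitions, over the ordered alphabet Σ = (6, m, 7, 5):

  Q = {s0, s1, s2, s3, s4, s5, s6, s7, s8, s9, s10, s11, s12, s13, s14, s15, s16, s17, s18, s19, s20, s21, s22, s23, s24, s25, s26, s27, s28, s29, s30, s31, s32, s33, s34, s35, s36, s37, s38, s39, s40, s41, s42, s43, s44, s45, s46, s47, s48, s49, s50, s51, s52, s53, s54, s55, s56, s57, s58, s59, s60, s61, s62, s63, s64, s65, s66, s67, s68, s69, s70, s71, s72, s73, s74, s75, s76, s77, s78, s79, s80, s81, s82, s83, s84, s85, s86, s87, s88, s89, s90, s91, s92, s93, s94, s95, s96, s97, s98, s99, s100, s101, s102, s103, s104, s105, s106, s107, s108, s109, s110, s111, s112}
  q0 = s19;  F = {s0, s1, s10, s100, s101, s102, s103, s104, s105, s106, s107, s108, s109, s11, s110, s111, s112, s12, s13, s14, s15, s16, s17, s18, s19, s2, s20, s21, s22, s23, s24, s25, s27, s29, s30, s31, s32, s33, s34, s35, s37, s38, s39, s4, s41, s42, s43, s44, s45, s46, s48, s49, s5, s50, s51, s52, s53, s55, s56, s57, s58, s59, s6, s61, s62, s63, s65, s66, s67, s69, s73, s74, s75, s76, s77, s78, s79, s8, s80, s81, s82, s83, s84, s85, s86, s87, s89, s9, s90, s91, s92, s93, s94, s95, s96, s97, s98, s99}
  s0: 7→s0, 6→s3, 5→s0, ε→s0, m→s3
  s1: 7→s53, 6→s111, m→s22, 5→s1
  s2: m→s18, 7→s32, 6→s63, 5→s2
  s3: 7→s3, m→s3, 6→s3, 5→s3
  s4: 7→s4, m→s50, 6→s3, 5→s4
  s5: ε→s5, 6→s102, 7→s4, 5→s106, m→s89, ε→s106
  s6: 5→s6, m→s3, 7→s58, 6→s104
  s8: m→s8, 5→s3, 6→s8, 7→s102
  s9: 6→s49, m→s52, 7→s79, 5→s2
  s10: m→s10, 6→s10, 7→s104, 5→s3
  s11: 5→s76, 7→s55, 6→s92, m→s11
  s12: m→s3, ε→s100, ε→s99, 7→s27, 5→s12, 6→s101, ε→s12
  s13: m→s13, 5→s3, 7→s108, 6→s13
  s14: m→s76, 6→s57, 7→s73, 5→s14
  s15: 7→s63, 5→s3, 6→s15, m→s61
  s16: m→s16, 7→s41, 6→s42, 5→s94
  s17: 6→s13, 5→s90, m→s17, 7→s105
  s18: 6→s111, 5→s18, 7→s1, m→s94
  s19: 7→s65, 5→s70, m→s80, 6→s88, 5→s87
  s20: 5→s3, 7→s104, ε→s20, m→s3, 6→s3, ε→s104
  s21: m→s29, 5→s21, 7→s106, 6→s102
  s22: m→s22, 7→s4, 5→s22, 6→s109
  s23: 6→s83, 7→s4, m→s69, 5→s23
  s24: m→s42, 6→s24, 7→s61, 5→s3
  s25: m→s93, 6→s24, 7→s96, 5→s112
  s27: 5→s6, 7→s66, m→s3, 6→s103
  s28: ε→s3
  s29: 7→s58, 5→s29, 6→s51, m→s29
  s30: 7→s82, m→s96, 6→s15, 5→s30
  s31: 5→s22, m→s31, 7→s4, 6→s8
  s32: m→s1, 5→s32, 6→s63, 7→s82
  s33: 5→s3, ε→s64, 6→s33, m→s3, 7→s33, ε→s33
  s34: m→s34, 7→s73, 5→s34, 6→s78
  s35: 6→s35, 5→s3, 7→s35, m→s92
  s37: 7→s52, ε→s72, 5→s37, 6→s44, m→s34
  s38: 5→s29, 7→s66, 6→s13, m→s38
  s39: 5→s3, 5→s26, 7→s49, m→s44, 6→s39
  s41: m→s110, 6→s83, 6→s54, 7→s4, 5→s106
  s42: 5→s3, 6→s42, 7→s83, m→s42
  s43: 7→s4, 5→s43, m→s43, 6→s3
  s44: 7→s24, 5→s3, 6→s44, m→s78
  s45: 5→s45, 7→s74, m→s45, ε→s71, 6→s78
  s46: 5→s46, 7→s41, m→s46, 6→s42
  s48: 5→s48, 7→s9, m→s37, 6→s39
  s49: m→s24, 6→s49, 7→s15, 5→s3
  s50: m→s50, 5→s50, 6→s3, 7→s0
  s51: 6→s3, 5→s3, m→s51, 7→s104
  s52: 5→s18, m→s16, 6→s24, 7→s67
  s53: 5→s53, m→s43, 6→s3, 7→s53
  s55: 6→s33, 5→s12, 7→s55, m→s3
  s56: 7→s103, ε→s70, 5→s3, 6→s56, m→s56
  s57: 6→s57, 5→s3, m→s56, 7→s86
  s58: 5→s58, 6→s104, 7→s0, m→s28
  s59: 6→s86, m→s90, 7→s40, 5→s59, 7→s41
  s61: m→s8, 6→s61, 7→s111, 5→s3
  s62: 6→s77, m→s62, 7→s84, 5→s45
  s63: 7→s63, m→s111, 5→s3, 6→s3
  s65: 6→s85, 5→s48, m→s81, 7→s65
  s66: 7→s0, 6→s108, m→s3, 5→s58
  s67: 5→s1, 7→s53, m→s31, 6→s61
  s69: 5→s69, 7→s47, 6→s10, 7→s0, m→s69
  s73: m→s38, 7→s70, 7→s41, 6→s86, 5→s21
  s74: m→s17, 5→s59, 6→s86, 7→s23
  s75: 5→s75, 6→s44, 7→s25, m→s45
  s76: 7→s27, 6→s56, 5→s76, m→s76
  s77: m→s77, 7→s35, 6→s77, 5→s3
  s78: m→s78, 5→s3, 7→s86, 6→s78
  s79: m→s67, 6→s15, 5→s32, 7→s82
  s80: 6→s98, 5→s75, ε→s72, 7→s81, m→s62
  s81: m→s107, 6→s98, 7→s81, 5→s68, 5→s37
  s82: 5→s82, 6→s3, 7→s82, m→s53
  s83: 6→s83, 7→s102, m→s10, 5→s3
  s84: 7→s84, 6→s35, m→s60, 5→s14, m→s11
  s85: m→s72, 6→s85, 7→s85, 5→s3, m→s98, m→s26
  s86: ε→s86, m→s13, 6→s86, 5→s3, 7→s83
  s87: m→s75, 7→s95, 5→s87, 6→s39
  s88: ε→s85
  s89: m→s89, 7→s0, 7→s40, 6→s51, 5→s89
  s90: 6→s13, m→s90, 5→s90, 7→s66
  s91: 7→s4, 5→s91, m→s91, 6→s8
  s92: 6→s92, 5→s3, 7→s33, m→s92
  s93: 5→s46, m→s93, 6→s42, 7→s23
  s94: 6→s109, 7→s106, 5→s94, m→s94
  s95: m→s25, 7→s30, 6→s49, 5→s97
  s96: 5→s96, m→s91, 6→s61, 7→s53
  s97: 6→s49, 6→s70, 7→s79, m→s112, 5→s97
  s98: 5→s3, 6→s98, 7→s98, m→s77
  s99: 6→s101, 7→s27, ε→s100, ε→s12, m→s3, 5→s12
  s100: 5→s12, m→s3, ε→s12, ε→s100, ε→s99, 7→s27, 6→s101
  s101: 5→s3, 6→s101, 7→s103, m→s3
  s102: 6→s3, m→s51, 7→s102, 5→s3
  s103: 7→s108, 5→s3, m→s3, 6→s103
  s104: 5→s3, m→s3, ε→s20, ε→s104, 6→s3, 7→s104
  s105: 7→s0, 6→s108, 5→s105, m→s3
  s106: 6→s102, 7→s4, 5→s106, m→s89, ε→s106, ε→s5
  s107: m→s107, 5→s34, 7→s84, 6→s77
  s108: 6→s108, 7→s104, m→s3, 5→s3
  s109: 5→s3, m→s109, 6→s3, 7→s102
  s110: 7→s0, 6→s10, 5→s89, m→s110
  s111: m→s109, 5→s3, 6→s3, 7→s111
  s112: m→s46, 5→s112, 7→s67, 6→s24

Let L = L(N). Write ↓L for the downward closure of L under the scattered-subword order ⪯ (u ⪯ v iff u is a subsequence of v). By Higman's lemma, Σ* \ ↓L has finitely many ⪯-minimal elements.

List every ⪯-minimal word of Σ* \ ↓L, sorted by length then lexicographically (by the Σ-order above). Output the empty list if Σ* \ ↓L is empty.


A = [65, 57776, mm7m7m, 757566].

|Q|=113, |F|=98, |δ|=434 (26 ε).
min D↑ (95 st, q0=0, F={6}): 0:6→1,m→2,7→3,5→4 1:6→1,m→5,7→1,5→6 2:6→5,m→7,7→8,5→9 3:6→1,m→8,7→3,5→10 4:6→11,m→9,7→12,5→4 5:6→5,m→13,7→5,5→6 6:6→6,m→6,7→6,5→6 7:6→13,m→7,7→14,5→15 8:6→5,m→16,7→8,5→17 9:6→18,m→15,7→19,5→9 10:6→11,m→17,7→20,5→10 11:6→11,m→18,7→21,5→6 12:6→21,m→19,7→22,5→23 13:6→13,m→13,7→24,5→6 14:6→24,m→25,7→14,5→26 15:6→27,m→15,7→28,5→15 16:6→13,m→16,7→14,5→29 17:6→18,m→29,7→30,5→17 18:6→18,m→27,7→31,5→6 19:6→31,m→32,7→33,5→34 20:6→21,m→30,7→35,5→36 21:6→21,m→31,7→37,5→6 22:6→37,m→33,7→38,5→22 23:6→21,m→34,7→35,5→23 24:6→24,m→39,7→24,5→6 25:6→39,m→25,7→40,5→41 26:6→42,m→41,7→43,5→26 27:6→27,m→27,7→44,5→6 28:6→44,m→45,7→46,5→47 29:6→27,m→29,7→43,5→29 30:6→31,m→48,7→49,5→50 31:6→31,m→51,7→52,5→6 32:6→51,m→32,7→46,5→53 33:6→52,m→54,7→55,5→33 34:6→31,m→53,7→49,5→34 35:6→37,m→49,7→38,5→56 36:6→57,m→50,7→56,5→36 37:6→37,m→52,7→57,5→6 38:6→6,m→55,7→38,5→38 39:6→39,m→39,7→58,5→6 40:6→58,m→6,7→40,5→59 41:6→60,m→41,7→61,5→41 42:6→42,m→60,7→44,5→6 43:6→44,m→62,7→63,5→64 44:6→44,m→65,7→66,5→6 45:6→65,m→45,7→67,5→68 46:6→66,m→69,7→70,5→46 47:6→44,m→68,7→63,5→47 48:6→51,m→48,7→63,5→71 49:6→52,m→72,7→55,5→73 50:6→74,m→71,7→73,5→50 51:6→51,m→51,7→66,5→6 52:6→52,m→75,7→74,5→6 53:6→51,m→53,7→63,5→53 54:6→75,m→54,7→70,5→54 55:6→6,m→76,7→55,5→55 56:6→57,m→73,7→38,5→56 57:6→6,m→74,7→57,5→6 58:6→58,m→6,7→58,5→6 59:6→77,m→6,7→61,5→59 60:6→60,m→60,7→78,5→6 61:6→78,m→6,7→79,5→80 62:6→65,m→62,7→79,5→81 63:6→66,m→82,7→70,5→83 64:6→84,m→81,7→83,5→64 65:6→65,m→65,7→85,5→6 66:6→66,m→86,7→84,5→6 67:6→85,m→6,7→87,5→67 68:6→65,m→68,7→79,5→68 69:6→86,m→69,7→87,5→69 70:6→6,m→88,7→70,5→70 71:6→89,m→71,7→83,5→71 72:6→75,m→72,7→70,5→90 73:6→74,m→90,7→55,5→73 74:6→6,m→89,7→74,5→6 75:6→75,m→75,7→84,5→6 76:6→6,m→76,7→70,5→76 77:6→77,m→6,7→78,5→6 78:6→78,m→6,7→85,5→6 79:6→85,m→6,7→87,5→91 80:6→92,m→6,7→91,5→80 81:6→93,m→81,7→91,5→81 82:6→86,m→82,7→87,5→94 83:6→84,m→94,7→70,5→83 84:6→6,m→93,7→84,5→6 85:6→85,m→6,7→92,5→6 86:6→86,m→86,7→92,5→6 87:6→6,m→6,7→87,5→87 88:6→6,m→88,7→87,5→88 89:6→6,m→89,7→84,5→6 90:6→89,m→90,7→70,5→90 91:6→92,m→6,7→87,5→91 92:6→6,m→6,7→92,5→6 93:6→6,m→93,7→92,5→6 94:6→93,m→94,7→87,5→94 [Hopcroft].
'65': N↓-sim [111, 38, 2] end={s26,s3} rej; 2/2 deletions ∈↓L.
'57776': |S_i|=[111, 93, 72, 44, 16, 1] end={s3} rej; 5/5 deletions ∈↓L.
'mm7m7m': |S_i|=[111, 93, 73, 55, 38, 21, 2] end={s28,s3} rej; 6/6 del acc.
'757566': run [111, 103, 84, 56, 29, 8, 1] end={s3} rej; 6/6 del acc.
4 words, ⪯-incomp.


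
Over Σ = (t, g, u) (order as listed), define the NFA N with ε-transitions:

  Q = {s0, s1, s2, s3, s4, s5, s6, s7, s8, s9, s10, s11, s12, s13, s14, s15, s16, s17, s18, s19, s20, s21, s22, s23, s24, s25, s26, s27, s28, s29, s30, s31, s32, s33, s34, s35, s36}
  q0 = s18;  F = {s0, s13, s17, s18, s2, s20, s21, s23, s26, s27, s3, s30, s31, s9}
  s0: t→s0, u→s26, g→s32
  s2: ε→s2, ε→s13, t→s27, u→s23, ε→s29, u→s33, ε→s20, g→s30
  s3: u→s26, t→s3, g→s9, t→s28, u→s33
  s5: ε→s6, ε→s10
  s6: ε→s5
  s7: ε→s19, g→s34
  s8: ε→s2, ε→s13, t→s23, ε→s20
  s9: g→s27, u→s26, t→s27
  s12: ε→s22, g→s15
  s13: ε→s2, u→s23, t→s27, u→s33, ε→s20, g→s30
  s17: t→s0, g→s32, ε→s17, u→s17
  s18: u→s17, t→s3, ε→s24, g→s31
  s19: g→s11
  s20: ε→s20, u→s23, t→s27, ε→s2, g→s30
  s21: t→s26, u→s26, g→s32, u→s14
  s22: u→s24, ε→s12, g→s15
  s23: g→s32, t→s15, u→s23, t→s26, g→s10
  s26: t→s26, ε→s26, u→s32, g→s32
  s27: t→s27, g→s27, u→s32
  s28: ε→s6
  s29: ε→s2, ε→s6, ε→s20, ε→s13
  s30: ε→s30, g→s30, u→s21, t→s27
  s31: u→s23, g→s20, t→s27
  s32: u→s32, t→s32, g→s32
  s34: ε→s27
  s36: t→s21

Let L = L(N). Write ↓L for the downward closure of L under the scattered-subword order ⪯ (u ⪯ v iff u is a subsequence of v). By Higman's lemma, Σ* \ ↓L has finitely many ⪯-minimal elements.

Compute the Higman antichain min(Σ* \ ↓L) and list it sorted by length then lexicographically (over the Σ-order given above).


min(Σ*\↓L) = [ug, tuu, gtu, tggu, ggguuu].

|Q|=37, |F|=14, |δ|=86 (27 ε).
min D↑ (13 st, q0=0, F={10}): 0:t→1,g→2,u→3 1:t→1,g→4,u→5 2:t→6,g→7,u→8 3:t→9,g→10,u→3 4:t→6,g→6,u→5 5:t→5,g→10,u→10 6:t→6,g→6,u→10 7:t→6,g→11,u→8 8:t→5,g→10,u→8 9:t→9,g→10,u→5 10:t→10,g→10,u→10 11:t→6,g→11,u→12 12:t→5,g→10,u→5 (ε-aug+det+¬).
'ug': |S_i|=[24, 10, 2] end={s10,s32} rej; 2/2 deletions ∈↓L.
'tuu': N↓-sim [24, 12, 3, 1] end={s32} — reject; 3/3 deletions ∈↓L.
'gtu': N↓-sim [24, 18, 4, 1] end={s32} — reject; 3/3 deletions ∈↓L.
'tggu': run [24, 12, 4, 2, 1] end={s32} rej; 4/4 del acc.
'ggguuu': |S_i|=[24, 18, 16, 7, 4, 3, 1] end={s32} ∉↓L; 6/6 deletions ∈↓L.
5 words, ⪯-incomp.


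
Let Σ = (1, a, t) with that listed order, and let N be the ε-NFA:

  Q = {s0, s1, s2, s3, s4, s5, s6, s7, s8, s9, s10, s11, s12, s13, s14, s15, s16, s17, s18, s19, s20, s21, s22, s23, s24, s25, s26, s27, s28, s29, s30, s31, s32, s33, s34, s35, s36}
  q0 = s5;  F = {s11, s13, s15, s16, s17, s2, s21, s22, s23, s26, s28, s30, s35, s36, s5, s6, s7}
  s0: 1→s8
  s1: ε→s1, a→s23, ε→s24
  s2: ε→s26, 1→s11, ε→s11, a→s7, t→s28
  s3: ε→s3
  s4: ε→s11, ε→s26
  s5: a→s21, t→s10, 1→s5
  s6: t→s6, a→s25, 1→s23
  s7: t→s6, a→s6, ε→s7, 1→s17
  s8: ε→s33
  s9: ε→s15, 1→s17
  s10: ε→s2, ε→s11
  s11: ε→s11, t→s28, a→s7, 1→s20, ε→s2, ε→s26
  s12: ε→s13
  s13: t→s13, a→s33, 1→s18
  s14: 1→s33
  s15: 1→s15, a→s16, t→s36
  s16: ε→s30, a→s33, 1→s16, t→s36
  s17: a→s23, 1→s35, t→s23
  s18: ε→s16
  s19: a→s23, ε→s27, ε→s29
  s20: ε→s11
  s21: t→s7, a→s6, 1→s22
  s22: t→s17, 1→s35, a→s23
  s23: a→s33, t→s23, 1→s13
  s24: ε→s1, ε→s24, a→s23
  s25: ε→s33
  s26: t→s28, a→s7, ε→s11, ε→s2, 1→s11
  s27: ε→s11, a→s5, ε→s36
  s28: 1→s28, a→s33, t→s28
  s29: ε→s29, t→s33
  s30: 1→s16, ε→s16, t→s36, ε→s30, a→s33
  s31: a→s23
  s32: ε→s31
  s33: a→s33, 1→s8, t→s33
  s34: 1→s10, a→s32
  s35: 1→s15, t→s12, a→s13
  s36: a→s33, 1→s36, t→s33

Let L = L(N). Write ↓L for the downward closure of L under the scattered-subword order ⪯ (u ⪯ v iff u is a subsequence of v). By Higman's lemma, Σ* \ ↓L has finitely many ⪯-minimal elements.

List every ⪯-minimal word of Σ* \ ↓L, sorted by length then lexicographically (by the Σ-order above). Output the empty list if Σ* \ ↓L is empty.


Antichain: [aaa, tta, a11ta, a111tt].

|Q|=37, |F|=17, |δ|=97 (32 ε).
min D↑ (15 st, q0=0, F={10}): 0:1→0,a→1,t→2 1:1→3,a→4,t→5 2:1→2,a→5,t→6 3:1→7,a→8,t→9 4:1→8,a→10,t→4 5:1→9,a→4,t→4 6:1→6,a→10,t→6 7:1→11,a→12,t→12 8:1→12,a→10,t→8 9:1→7,a→8,t→8 10:1→10,a→10,t→10 11:1→11,a→13,t→14 12:1→13,a→10,t→12 13:1→13,a→10,t→14 14:1→14,a→10,t→10 [Hopcroft].
'aaa': run [24, 17, 10, 3] end={s25,s33,s8} rej; 3/3 single-dels accept.
'tta': N↓-sim [24, 21, 12, 3] end={s25,s33,s8} — reject; 3/3 single-dels accept.
'a11ta': |S_i|=[24, 17, 13, 10, 8, 2] end={s33,s8} rej; 5/5 deletions ∈↓L.
'a111tt': N↓-sim [24, 17, 13, 10, 7, 3, 2] end={s33,s8} ∉↓L; 6/6 deletions ∈↓L.
4 obstructions.


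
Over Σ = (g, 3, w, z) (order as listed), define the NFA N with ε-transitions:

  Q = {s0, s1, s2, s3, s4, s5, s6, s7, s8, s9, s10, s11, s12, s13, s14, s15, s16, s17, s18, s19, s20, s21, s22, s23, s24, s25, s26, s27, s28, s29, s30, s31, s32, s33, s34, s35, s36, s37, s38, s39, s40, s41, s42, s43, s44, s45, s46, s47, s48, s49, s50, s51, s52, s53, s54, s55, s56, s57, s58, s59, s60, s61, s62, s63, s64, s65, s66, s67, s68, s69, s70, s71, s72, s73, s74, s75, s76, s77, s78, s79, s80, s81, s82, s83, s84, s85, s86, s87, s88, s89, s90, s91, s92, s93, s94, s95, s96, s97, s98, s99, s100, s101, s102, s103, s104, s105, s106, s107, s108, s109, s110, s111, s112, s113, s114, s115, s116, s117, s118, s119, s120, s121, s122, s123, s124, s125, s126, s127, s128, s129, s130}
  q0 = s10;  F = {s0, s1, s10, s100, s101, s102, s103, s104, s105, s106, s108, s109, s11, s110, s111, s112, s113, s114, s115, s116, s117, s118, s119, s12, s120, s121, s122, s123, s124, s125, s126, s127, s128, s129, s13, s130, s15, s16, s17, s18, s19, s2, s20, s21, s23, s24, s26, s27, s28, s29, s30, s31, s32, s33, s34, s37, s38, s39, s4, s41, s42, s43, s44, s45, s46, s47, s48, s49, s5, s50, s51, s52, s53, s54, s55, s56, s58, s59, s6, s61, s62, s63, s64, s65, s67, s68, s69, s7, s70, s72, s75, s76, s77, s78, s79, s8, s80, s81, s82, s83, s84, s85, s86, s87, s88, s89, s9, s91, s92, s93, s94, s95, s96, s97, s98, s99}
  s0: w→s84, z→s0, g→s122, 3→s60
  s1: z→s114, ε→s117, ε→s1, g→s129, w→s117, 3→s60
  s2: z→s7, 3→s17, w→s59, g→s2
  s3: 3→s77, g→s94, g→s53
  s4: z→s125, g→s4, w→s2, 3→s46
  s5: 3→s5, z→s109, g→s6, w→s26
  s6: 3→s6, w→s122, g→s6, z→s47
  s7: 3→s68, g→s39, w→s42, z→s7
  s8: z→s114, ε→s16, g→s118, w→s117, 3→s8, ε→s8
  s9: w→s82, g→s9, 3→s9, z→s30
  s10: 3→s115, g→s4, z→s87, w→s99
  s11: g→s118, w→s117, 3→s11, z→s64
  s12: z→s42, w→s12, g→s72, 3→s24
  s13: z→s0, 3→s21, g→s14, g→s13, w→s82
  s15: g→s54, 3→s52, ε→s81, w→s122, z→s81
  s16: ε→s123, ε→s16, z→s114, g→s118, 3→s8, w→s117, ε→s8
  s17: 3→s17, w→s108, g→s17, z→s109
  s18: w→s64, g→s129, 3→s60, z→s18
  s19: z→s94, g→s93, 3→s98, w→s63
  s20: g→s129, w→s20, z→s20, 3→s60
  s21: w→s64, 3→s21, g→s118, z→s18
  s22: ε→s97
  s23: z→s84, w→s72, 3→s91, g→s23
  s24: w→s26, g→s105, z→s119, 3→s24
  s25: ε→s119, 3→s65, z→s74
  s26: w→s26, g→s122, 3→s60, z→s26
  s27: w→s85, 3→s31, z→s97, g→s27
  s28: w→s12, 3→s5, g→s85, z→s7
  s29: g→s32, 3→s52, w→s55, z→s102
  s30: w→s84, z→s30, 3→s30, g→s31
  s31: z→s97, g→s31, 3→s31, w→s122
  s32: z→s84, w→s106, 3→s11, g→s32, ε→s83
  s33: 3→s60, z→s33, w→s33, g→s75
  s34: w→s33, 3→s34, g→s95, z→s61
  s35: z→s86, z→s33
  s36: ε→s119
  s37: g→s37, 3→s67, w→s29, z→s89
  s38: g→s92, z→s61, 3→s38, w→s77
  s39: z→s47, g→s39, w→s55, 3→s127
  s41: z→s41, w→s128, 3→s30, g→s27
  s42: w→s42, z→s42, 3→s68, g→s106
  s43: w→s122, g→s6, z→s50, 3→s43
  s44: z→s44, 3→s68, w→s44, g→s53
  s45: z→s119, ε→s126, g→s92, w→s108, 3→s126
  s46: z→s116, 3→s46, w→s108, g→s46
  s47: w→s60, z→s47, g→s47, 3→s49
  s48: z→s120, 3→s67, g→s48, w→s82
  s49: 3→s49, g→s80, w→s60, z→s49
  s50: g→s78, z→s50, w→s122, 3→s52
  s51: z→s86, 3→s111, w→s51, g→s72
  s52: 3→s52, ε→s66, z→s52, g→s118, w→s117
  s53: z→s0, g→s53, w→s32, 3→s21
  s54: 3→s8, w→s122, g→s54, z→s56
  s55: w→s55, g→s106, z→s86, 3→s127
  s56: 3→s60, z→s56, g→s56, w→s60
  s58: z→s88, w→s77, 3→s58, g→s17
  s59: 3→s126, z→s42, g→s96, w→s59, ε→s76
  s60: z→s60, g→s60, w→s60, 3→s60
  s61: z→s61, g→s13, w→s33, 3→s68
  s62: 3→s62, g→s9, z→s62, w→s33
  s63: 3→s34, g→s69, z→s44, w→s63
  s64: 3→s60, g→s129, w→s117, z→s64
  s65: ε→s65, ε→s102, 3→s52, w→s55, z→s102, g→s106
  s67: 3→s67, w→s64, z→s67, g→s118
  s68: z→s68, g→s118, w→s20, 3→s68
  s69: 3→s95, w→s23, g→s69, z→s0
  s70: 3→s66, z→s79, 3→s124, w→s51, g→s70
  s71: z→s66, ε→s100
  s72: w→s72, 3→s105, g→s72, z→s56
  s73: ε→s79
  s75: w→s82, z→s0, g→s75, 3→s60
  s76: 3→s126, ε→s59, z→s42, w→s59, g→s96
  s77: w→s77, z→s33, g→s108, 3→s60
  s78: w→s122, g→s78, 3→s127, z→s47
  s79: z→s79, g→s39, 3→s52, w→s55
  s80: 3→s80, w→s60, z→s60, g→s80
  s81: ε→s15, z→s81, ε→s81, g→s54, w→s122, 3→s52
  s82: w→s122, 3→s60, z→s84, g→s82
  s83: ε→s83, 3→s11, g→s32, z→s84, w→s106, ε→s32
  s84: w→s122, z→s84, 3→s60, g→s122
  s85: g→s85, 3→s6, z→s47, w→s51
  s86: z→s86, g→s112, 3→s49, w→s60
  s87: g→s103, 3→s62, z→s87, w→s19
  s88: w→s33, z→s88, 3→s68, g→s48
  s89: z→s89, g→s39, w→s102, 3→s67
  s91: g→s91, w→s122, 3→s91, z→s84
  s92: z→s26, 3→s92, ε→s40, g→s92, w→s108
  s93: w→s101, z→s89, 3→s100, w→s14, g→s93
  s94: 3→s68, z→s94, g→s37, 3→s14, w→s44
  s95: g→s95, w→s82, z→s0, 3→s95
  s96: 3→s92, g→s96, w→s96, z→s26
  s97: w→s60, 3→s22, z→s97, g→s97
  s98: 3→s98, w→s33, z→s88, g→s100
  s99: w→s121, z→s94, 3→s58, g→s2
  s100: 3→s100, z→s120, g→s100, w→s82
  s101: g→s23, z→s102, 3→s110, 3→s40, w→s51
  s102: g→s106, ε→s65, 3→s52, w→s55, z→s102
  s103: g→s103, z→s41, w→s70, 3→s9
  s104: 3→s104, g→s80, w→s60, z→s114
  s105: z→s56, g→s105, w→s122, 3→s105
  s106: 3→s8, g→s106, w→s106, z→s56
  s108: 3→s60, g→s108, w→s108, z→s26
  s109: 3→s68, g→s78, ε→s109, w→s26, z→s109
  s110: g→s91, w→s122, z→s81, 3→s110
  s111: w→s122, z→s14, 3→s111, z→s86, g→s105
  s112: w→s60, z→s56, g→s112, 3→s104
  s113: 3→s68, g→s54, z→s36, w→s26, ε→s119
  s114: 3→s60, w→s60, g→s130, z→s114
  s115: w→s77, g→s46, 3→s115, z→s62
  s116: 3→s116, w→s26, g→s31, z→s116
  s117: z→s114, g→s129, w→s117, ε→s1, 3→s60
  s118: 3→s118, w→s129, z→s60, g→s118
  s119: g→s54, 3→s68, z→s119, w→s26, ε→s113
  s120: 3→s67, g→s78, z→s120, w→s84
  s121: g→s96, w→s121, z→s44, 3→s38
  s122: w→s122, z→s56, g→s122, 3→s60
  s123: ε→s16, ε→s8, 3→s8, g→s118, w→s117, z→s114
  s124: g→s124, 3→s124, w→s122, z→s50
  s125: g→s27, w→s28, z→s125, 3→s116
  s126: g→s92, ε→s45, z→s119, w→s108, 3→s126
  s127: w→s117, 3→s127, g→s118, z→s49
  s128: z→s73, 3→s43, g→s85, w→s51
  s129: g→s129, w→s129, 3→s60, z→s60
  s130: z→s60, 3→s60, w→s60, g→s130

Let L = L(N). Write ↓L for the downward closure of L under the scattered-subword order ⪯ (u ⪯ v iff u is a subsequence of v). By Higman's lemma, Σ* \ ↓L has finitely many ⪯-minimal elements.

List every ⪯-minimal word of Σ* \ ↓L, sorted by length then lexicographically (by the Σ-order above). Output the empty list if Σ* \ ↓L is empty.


|Q|=131, |F|=116, |δ|=515 (33 ε).
min D↑ (108 st, q0=0, F={22}): 0:g→1,3→2,w→3,z→4 1:g→1,3→5,w→6,z→7 2:g→5,3→2,w→8,z→9 3:g→6,3→10,w→11,z→12 4:g→13,3→9,w→14,z→4 5:g→5,3→5,w→15,z→16 6:g→6,3→17,w→18,z→19 7:g→20,3→16,w→21,z→7 8:g→15,3→22,w→8,z→23 9:g→24,3→9,w→23,z→9 10:g→17,3→10,w→8,z→25 11:g→26,3→27,w→11,z→28 12:g→29,3→30,w→28,z→12 13:g→13,3→24,w→31,z→32 14:g→33,3→34,w→35,z→12 15:g→15,3→22,w→15,z→36 16:g→37,3→16,w→36,z→16 17:g→17,3→17,w→15,z→38 18:g→26,3→39,w→18,z→40 19:g→41,3→30,w→40,z→19 20:g→20,3→37,w→42,z→43 21:g→42,3→44,w→45,z→19 22:g→22,3→22,w→22,z→22 23:g→46,3→22,w→23,z→23 24:g→24,3→24,w→47,z→48 25:g→49,3→30,w→23,z→25 26:g→26,3→50,w→26,z→36 27:g→50,3→27,w→8,z→51 28:g→52,3→30,w→28,z→28 29:g→29,3→53,w→54,z→55 30:g→56,3→30,w→57,z→30 31:g→31,3→58,w→59,z→60 32:g→20,3→48,w→61,z→32 33:g→33,3→62,w→63,z→55 34:g→62,3→34,w→23,z→25 35:g→64,3→65,w→35,z→28 36:g→66,3→22,w→36,z→36 37:g→37,3→37,w→66,z→43 38:g→67,3→30,w→36,z→38 39:g→50,3→39,w→15,z→68 40:g→69,3→30,w→40,z→40 41:g→41,3→70,w→71,z→72 42:g→42,3→73,w→59,z→72 43:g→43,3→43,w→22,z→43 44:g→73,3→44,w→36,z→38 45:g→74,3→75,w→45,z→40 46:g→46,3→22,w→47,z→76 47:g→47,3→22,w→66,z→77 48:g→37,3→48,w→77,z→48 49:g→49,3→53,w→47,z→78 50:g→50,3→50,w→15,z→36 51:g→79,3→30,w→23,z→51 52:g→52,3→80,w→81,z→76 53:g→56,3→53,w→82,z→53 54:g→81,3→83,w→71,z→84 55:g→41,3→53,w→84,z→55 56:g→56,3→56,w→85,z→22 57:g→85,3→22,w→57,z→57 58:g→58,3→58,w→66,z→86 59:g→74,3→87,w→59,z→88 60:g→41,3→83,w→71,z→60 61:g→42,3→89,w→59,z→60 62:g→62,3→62,w→47,z→78 63:g→90,3→91,w→59,z→84 64:g→64,3→92,w→90,z→76 65:g→92,3→65,w→23,z→51 66:g→66,3→22,w→66,z→93 67:g→67,3→70,w→66,z→72 68:g→94,3→30,w→36,z→68 69:g→69,3→95,w→69,z→93 70:g→56,3→70,w→96,z→97 71:g→69,3→70,w→71,z→88 72:g→72,3→97,w→22,z→72 73:g→73,3→73,w→66,z→72 74:g→74,3→98,w→74,z→93 75:g→98,3→75,w→36,z→68 76:g→66,3→22,w→77,z→76 77:g→66,3→22,w→66,z→77 78:g→67,3→53,w→77,z→78 79:g→79,3→80,w→47,z→76 80:g→56,3→80,w→82,z→99 81:g→81,3→100,w→69,z→77 82:g→85,3→22,w→96,z→82 83:g→56,3→83,w→96,z→83 84:g→69,3→83,w→71,z→84 85:g→85,3→22,w→85,z→22 86:g→67,3→83,w→66,z→86 87:g→98,3→87,w→66,z→88 88:g→101,3→97,w→22,z→88 89:g→73,3→89,w→66,z→86 90:g→90,3→102,w→74,z→77 91:g→102,3→91,w→66,z→103 92:g→92,3→92,w→47,z→76 93:g→93,3→22,w→22,z→93 94:g→94,3→95,w→66,z→93 95:g→56,3→95,w→96,z→104 96:g→85,3→22,w→96,z→104 97:g→105,3→97,w→22,z→97 98:g→98,3→98,w→66,z→93 99:g→85,3→22,w→82,z→99 100:g→56,3→100,w→96,z→82 101:g→101,3→106,w→22,z→93 102:g→102,3→102,w→66,z→77 103:g→94,3→83,w→66,z→103 104:g→107,3→22,w→22,z→104 105:g→105,3→105,w→22,z→22 106:g→105,3→106,w→22,z→104 107:g→107,3→22,w→22,z→22 (ε-aug+det+¬).
'3w3': |S_i|=[123, 80, 18, 1] end={s60} — reject; 3/3 deletions ∈↓L.
'gzgzw': run [123, 105, 70, 35, 13, 1] end={s60} — reject; 5/5 del acc.
'wwgz3': |S_i|=[123, 107, 76, 41, 13, 1] end={s60} rej; 5/5 deletions ∈↓L.
'wz3gz': run [123, 107, 66, 24, 5, 1] end={s60} ∉↓L; 5/5 single-dels accept.
'zgwwzw': run [123, 105, 79, 56, 25, 10, 1] end={s60} ∉↓L; 6/6 single-dels accept.
5 words, ⪯-incomp.

min(Σ*\↓L) = [3w3, gzgzw, wwgz3, wz3gz, zgwwzw].


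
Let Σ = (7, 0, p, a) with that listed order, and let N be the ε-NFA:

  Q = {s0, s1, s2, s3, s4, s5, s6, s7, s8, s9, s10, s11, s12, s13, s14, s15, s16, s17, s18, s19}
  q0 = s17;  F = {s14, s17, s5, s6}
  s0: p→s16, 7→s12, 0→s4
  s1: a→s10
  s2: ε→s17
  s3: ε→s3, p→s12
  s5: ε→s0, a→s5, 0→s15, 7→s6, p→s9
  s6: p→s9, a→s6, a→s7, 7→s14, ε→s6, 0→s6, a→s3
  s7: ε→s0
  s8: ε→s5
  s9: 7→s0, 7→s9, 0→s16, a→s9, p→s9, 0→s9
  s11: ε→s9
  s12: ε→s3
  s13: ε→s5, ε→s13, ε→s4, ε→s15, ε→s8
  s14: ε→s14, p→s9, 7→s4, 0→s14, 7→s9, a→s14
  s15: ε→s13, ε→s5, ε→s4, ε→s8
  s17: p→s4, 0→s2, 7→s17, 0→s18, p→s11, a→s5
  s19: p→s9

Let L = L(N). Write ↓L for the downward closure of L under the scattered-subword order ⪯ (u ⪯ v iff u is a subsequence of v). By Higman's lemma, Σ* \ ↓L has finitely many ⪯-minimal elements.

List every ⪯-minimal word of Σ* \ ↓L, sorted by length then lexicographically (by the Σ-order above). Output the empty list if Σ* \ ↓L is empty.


|Q|=20, |F|=4, |δ|=51 (18 ε).
min D↑ (5 st, q0=0, F={1}): 0:7→0,0→0,p→1,a→2 1:7→1,0→1,p→1,a→1 2:7→3,0→2,p→1,a→2 3:7→4,0→3,p→1,a→3 4:7→1,0→4,p→1,a→4.
'p': N↓-sim [17, 7] end={s0,s11,s12,s16,s3,s4,s9} — reject; 1/1 del acc.
'a777': run [17, 13, 9, 7, 6] end={s0,s12,s16,s3,s4,s9} rej; 4/4 single-dels accept.
2 words, ⪯-incomp.

min(Σ*\↓L) = [p, a777].


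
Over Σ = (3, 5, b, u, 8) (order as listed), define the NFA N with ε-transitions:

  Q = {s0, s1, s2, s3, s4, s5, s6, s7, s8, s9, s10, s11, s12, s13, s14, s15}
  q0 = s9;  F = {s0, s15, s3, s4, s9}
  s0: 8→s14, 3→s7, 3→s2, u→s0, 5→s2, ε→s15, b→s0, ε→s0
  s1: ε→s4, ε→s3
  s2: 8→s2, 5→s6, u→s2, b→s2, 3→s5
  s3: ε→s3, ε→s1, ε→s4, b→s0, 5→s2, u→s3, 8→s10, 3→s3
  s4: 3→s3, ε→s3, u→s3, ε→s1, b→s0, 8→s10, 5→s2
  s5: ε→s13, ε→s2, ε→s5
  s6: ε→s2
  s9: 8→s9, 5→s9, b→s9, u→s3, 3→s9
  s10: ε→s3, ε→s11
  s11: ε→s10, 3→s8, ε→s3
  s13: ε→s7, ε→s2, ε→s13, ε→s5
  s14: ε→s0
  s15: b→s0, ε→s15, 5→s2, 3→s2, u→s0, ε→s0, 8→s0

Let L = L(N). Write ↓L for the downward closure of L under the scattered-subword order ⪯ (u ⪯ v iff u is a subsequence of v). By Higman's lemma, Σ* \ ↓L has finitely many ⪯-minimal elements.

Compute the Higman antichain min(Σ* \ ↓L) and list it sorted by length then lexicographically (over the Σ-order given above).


|Q|=16, |F|=5, |δ|=56 (24 ε).
min D↑ (4 st, q0=0, F={2}): 0:3→0,5→0,b→0,u→1,8→0 1:3→1,5→2,b→3,u→1,8→1 2:3→2,5→2,b→2,u→2,8→2 3:3→2,5→2,b→3,u→3,8→3 (ε-aug+det+¬).
'u5': |S_i|=[15, 14, 5] end={s13,s2,s5,s6,s7} — reject; 2/2 deletions ∈↓L.
'ub3': |S_i|=[15, 14, 8, 5] end={s13,s2,s5,s6,s7} rej; 3/3 deletions ∈↓L.
2 minimals (antichain).

min(Σ*\↓L) = [u5, ub3].


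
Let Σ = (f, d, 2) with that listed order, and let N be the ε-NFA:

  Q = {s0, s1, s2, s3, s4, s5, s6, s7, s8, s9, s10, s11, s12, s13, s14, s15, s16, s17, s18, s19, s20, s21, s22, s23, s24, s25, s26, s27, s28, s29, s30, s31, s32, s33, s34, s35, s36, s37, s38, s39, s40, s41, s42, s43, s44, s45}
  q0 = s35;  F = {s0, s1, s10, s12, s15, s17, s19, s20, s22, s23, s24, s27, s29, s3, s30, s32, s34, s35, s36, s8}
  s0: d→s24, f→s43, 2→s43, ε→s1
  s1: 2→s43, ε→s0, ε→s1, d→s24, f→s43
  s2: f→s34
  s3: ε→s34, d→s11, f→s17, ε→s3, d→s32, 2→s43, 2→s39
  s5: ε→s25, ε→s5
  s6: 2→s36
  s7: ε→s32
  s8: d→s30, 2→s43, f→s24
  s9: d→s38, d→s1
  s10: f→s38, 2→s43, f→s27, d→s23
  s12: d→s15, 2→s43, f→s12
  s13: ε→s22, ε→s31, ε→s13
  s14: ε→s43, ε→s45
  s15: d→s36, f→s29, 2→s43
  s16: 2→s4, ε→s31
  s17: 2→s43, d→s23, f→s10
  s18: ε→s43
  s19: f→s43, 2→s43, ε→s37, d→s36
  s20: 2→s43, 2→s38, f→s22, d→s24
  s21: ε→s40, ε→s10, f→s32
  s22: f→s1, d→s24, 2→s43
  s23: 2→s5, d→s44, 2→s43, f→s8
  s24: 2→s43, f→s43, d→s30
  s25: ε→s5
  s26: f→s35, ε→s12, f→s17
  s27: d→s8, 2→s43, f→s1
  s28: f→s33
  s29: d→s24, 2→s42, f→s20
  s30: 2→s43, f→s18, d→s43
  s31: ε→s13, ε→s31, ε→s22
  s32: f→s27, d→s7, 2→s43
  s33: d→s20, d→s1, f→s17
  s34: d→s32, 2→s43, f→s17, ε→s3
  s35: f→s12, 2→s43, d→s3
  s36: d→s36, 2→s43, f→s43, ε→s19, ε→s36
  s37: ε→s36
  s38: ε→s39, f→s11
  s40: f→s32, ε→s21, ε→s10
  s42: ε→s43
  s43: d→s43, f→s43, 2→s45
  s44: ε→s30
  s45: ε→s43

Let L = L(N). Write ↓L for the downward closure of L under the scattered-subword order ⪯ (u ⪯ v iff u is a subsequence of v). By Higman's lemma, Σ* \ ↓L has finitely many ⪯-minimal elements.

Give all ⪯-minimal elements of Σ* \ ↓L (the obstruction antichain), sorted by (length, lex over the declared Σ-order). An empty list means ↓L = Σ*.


Antichain: [2, fddf, dfddd, ddfff, dfffff].

|Q|=46, |F|=20, |δ|=115 (33 ε).
min D↑ (18 st, q0=0, F={3}): 0:f→1,d→2,2→3 1:f→1,d→4,2→3 2:f→5,d→6,2→3 3:f→3,d→3,2→3 4:f→7,d→8,2→3 5:f→9,d→10,2→3 6:f→11,d→6,2→3 7:f→12,d→13,2→3 8:f→3,d→8,2→3 9:f→11,d→10,2→3 10:f→14,d→15,2→3 11:f→16,d→14,2→3 12:f→17,d→13,2→3 13:f→3,d→15,2→3 14:f→13,d→15,2→3 15:f→3,d→3,2→3 16:f→3,d→13,2→3 17:f→16,d→13,2→3.
'2': N↓-sim [32, 8] end={s11,s25,s38,s39,s42,s43,s45,s5} — reject; 1/1 del acc.
'fddf': N↓-sim [32, 27, 23, 9, 3] end={s18,s43,s45} ∉↓L; 4/4 deletions ∈↓L.
'dfddd': |S_i|=[32, 30, 22, 10, 5, 2] end={s43,s45} ∉↓L; 5/5 del acc.
'ddfff': run [32, 30, 19, 9, 7, 3] end={s18,s43,s45} — reject; 5/5 del acc.
'dfffff': N↓-sim [32, 30, 22, 19, 13, 8, 3] end={s18,s43,s45} ∉↓L; 6/6 deletions ∈↓L.
5 obstructions.
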